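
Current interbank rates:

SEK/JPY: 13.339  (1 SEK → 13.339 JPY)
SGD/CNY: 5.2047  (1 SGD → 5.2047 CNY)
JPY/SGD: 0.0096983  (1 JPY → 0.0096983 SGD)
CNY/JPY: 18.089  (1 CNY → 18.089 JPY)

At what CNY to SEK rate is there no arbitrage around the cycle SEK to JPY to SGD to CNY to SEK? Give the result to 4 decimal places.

Known legs of the cycle: 13.339 × 0.0096983 × 5.2047 = 0.67330926167139
For no arbitrage the full-cycle product must be 1, so the missing rate is 1 / 0.67330926167139 ≈ 1.485202.

1.4852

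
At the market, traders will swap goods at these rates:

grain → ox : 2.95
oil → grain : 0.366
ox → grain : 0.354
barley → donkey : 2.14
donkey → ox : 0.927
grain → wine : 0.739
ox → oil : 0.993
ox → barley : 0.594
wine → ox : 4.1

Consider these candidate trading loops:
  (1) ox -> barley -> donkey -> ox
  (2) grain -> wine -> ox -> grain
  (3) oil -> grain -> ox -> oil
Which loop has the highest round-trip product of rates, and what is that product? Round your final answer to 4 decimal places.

1.1784

(1) 0.594 × 2.14 × 0.927 = 1.17837
(2) 0.739 × 4.1 × 0.354 = 1.07258
(3) 0.366 × 2.95 × 0.993 = 1.07214
Highest is cycle (1) at 1.1784 (>1, arbitrage).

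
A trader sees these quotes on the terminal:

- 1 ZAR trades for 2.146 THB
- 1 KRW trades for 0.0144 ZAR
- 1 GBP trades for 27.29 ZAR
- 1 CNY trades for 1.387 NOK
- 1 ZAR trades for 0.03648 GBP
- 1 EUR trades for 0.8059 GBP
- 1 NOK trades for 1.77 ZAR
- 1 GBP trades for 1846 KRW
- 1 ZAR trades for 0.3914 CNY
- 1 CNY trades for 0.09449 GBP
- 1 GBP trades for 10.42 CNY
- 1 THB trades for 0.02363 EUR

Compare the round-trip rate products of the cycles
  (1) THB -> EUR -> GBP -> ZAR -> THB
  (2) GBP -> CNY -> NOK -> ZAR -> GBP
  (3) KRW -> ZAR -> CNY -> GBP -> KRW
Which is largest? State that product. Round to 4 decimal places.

(1) 0.02363 × 0.8059 × 27.29 × 2.146 = 1.11527
(2) 10.42 × 1.387 × 1.77 × 0.03648 = 0.93319
(3) 0.0144 × 0.3914 × 0.09449 × 1846 = 0.98311
Highest is cycle (1) at 1.1153 (>1, arbitrage).

1.1153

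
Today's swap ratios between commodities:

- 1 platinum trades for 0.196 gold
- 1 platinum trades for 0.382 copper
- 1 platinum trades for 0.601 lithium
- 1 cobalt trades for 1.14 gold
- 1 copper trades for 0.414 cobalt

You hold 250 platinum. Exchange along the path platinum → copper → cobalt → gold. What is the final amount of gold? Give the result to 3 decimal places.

45.072

250 platinum × 0.382 = 95.5 copper
95.5 copper × 0.414 = 39.537 cobalt
39.537 cobalt × 1.14 = 45.07218 gold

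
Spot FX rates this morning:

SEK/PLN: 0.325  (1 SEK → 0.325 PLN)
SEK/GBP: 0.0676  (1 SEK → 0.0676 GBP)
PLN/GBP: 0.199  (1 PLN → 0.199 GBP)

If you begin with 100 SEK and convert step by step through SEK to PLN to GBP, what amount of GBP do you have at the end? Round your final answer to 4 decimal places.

6.4675

100 SEK × 0.325 = 32.5 PLN
32.5 PLN × 0.199 = 6.4675 GBP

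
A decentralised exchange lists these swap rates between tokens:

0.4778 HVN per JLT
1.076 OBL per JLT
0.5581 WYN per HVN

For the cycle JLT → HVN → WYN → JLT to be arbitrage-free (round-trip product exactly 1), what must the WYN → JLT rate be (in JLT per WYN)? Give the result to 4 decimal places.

3.7501

Known legs of the cycle: 0.4778 × 0.5581 = 0.26666018
For no arbitrage the full-cycle product must be 1, so the missing rate is 1 / 0.26666018 ≈ 3.750091.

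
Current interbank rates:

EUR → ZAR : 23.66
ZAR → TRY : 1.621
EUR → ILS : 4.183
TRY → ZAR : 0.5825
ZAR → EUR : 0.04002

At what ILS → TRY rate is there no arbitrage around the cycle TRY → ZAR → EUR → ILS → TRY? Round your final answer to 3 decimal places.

Known legs of the cycle: 0.5825 × 0.04002 × 4.183 = 0.09751263195
For no arbitrage the full-cycle product must be 1, so the missing rate is 1 / 0.09751263195 ≈ 10.25508.

10.255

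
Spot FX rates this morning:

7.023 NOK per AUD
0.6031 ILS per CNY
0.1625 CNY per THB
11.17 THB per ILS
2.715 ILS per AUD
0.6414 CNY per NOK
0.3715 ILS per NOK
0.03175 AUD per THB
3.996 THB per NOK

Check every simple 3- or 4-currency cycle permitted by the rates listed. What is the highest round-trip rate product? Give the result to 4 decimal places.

1.0947

THB→CNY→ILS→THB: 0.1625 × 0.6031 × 11.17 = 1.09470
THB→AUD→ILS→THB: 0.03175 × 2.715 × 11.17 = 0.96287
NOK→ILS→THB→AUD→NOK: 0.3715 × 11.17 × 0.03175 × 7.023 = 0.92529
NOK→THB→AUD→NOK: 3.996 × 0.03175 × 7.023 = 0.89103
Maximum is THB→CNY→ILS→THB at 1.0947; arbitrage exists.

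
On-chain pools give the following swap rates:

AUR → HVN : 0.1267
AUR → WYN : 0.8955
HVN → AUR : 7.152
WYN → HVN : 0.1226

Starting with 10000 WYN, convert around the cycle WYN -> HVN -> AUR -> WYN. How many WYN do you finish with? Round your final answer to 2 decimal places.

7852.06

10000 WYN × 0.1226 = 1226 HVN
1226 HVN × 7.152 = 8768.352 AUR
8768.352 AUR × 0.8955 = 7852.059216 WYN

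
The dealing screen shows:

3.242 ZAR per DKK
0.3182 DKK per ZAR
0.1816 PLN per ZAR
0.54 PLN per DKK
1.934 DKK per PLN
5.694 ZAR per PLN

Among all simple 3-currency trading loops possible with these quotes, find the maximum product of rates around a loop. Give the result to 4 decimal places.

ZAR→PLN→DKK→ZAR: 0.1816 × 1.934 × 3.242 = 1.13864
ZAR→DKK→PLN→ZAR: 0.3182 × 0.54 × 5.694 = 0.97839
Maximum is ZAR→PLN→DKK→ZAR at 1.1386; arbitrage exists.

1.1386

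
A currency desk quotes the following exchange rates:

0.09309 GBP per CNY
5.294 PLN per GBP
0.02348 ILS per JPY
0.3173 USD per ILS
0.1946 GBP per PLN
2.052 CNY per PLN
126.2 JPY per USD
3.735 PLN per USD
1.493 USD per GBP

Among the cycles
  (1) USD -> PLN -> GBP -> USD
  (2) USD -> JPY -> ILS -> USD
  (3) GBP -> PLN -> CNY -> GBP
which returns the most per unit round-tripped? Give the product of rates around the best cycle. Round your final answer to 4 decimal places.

1.0852

(1) 3.735 × 0.1946 × 1.493 = 1.08516
(2) 126.2 × 0.02348 × 0.3173 = 0.94022
(3) 5.294 × 2.052 × 0.09309 = 1.01126
Highest is cycle (1) at 1.0852 (>1, arbitrage).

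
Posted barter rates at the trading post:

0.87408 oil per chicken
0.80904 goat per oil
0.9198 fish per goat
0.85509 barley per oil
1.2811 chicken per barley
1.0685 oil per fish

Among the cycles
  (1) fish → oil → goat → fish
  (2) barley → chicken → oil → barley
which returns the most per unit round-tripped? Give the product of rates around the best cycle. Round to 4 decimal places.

(1) 1.0685 × 0.80904 × 0.9198 = 0.79513
(2) 1.2811 × 0.87408 × 0.85509 = 0.95752
Highest is cycle (2) at 0.9575 (≤1, no arbitrage).

0.9575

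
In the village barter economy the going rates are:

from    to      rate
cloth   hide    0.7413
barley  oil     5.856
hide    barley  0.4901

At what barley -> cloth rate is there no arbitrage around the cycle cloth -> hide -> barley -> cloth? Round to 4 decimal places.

2.7525

Known legs of the cycle: 0.7413 × 0.4901 = 0.36331113
For no arbitrage the full-cycle product must be 1, so the missing rate is 1 / 0.36331113 ≈ 2.752462.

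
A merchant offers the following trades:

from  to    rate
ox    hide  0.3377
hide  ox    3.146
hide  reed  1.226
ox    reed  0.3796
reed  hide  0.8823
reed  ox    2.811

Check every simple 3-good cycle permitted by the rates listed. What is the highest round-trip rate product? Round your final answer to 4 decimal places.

1.1638

reed→ox→hide→reed: 2.811 × 0.3377 × 1.226 = 1.16381
reed→hide→ox→reed: 0.8823 × 3.146 × 0.3796 = 1.05366
Maximum is reed→ox→hide→reed at 1.1638; arbitrage exists.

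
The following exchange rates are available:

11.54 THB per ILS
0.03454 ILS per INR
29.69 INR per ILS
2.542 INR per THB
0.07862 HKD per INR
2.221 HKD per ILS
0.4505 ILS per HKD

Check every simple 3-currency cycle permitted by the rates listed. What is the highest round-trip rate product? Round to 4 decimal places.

1.0516

HKD→ILS→INR→HKD: 0.4505 × 29.69 × 0.07862 = 1.05157
INR→ILS→THB→INR: 0.03454 × 11.54 × 2.542 = 1.01322
Maximum is HKD→ILS→INR→HKD at 1.0516; arbitrage exists.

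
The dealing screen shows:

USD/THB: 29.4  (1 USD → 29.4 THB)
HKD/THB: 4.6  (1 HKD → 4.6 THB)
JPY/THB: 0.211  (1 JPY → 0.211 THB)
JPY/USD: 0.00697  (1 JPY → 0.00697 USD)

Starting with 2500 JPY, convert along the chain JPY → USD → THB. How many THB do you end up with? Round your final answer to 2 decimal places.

2500 JPY × 0.00697 = 17.425 USD
17.425 USD × 29.4 = 512.295 THB

512.30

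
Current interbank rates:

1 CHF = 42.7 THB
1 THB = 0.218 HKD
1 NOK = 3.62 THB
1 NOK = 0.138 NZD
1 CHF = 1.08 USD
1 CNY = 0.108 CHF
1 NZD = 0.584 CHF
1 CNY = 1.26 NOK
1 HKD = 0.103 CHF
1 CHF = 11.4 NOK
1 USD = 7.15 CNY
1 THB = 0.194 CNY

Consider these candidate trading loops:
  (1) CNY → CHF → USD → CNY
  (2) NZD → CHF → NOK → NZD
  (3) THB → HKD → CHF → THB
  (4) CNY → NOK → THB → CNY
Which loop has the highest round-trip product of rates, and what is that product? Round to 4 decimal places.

0.9588

(1) 0.108 × 1.08 × 7.15 = 0.83398
(2) 0.584 × 11.4 × 0.138 = 0.91875
(3) 0.218 × 0.103 × 42.7 = 0.95879
(4) 1.26 × 3.62 × 0.194 = 0.88487
Highest is cycle (3) at 0.9588 (≤1, no arbitrage).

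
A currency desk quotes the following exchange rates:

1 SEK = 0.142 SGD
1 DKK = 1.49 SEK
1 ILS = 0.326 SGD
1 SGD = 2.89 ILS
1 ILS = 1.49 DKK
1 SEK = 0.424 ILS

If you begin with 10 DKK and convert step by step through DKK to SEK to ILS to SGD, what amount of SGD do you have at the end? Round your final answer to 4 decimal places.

10 DKK × 1.49 = 14.9 SEK
14.9 SEK × 0.424 = 6.3176 ILS
6.3176 ILS × 0.326 = 2.0595376 SGD

2.0595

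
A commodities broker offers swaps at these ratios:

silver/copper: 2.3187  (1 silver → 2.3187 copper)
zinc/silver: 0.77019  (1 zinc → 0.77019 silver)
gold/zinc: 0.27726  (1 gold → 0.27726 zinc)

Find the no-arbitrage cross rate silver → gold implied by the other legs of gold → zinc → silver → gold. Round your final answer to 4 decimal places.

Known legs of the cycle: 0.27726 × 0.77019 = 0.2135428794
For no arbitrage the full-cycle product must be 1, so the missing rate is 1 / 0.2135428794 ≈ 4.682900.

4.6829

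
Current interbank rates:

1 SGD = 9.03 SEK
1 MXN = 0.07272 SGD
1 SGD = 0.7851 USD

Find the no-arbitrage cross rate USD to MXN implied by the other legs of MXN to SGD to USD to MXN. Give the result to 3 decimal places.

17.515

Known legs of the cycle: 0.07272 × 0.7851 = 0.057092472
For no arbitrage the full-cycle product must be 1, so the missing rate is 1 / 0.057092472 ≈ 17.51544.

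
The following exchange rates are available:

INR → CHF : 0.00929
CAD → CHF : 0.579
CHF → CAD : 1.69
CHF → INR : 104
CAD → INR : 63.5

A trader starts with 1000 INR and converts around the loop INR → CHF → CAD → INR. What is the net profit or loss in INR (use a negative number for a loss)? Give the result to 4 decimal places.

-3.0437

1000 INR × 0.00929 = 9.29 CHF
9.29 CHF × 1.69 = 15.7001 CAD
15.7001 CAD × 63.5 = 996.95635 INR
Net change: 996.95635 − 1000 = -3.04365 INR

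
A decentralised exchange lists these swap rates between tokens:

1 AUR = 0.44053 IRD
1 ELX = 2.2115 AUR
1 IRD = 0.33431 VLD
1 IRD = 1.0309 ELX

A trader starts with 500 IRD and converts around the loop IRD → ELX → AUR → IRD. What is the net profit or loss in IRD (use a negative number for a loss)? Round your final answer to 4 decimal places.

500 IRD × 1.0309 = 515.45 ELX
515.45 ELX × 2.2115 = 1139.917675 AUR
1139.917675 AUR × 0.44053 = 502.16793336775 IRD
Net change: 502.16793336775 − 500 = 2.16793336775 IRD

2.1679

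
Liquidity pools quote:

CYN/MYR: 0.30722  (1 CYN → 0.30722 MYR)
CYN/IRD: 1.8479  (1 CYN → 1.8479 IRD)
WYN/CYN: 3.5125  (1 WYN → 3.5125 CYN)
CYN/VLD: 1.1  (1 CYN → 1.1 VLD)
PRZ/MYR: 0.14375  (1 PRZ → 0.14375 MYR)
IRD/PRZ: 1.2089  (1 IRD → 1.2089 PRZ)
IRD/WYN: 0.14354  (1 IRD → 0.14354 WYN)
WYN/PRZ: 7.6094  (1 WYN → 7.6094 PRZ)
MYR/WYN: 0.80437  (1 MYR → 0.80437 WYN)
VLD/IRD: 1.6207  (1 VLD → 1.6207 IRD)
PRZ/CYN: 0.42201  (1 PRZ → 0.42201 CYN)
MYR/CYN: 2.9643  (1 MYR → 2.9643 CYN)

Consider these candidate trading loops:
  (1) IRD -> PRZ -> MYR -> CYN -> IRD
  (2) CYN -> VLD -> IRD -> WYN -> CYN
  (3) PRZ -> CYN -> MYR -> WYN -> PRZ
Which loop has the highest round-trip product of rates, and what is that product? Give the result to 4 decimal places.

0.9519

(1) 1.2089 × 0.14375 × 2.9643 × 1.8479 = 0.95192
(2) 1.1 × 1.6207 × 0.14354 × 3.5125 = 0.89884
(3) 0.42201 × 0.30722 × 0.80437 × 7.6094 = 0.79356
Highest is cycle (1) at 0.9519 (≤1, no arbitrage).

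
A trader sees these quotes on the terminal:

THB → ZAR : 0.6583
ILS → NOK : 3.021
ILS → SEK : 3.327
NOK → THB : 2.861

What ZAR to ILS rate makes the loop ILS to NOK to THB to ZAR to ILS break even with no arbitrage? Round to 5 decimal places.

0.17575

Known legs of the cycle: 3.021 × 2.861 × 0.6583 = 5.6897402223
For no arbitrage the full-cycle product must be 1, so the missing rate is 1 / 5.6897402223 ≈ 0.1757549.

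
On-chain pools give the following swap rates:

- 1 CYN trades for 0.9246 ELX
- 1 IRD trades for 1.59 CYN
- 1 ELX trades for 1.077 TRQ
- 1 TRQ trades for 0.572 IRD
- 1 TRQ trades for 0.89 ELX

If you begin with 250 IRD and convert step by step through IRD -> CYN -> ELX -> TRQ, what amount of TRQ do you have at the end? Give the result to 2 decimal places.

395.83

250 IRD × 1.59 = 397.5 CYN
397.5 CYN × 0.9246 = 367.5285 ELX
367.5285 ELX × 1.077 = 395.8281945 TRQ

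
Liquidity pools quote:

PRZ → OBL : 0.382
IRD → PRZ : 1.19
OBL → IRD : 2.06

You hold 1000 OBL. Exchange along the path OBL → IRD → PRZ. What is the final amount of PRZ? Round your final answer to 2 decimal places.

2451.40

1000 OBL × 2.06 = 2060 IRD
2060 IRD × 1.19 = 2451.4 PRZ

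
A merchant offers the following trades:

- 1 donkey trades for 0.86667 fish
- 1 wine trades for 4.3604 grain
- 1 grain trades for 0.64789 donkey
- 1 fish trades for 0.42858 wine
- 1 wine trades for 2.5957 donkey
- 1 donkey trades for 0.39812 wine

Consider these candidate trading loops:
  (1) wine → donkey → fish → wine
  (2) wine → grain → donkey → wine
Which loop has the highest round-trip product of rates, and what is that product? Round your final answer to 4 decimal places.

1.1247

(1) 2.5957 × 0.86667 × 0.42858 = 0.96414
(2) 4.3604 × 0.64789 × 0.39812 = 1.12471
Highest is cycle (2) at 1.1247 (>1, arbitrage).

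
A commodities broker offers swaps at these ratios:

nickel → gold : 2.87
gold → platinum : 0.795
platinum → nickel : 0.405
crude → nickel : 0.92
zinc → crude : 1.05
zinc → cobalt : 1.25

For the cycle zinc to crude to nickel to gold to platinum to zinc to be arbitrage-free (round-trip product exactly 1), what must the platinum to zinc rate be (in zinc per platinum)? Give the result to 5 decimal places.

0.45371

Known legs of the cycle: 1.05 × 0.92 × 2.87 × 0.795 = 2.2040739
For no arbitrage the full-cycle product must be 1, so the missing rate is 1 / 2.2040739 ≈ 0.4537053.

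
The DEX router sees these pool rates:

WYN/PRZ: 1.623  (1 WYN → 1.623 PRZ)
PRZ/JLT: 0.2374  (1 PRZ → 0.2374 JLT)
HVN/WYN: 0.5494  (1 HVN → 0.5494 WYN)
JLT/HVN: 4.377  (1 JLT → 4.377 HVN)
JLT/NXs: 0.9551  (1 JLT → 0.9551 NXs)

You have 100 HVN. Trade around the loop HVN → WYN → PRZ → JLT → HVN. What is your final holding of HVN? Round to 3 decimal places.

100 HVN × 0.5494 = 54.94 WYN
54.94 WYN × 1.623 = 89.16762 PRZ
89.16762 PRZ × 0.2374 = 21.168392988 JLT
21.168392988 JLT × 4.377 = 92.654056108476 HVN

92.654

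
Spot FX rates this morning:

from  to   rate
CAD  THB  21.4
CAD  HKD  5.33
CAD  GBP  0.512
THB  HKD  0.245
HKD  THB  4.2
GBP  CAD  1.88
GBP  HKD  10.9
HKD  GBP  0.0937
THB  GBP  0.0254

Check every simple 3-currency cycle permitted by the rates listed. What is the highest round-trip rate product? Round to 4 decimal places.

1.1628

THB→GBP→HKD→THB: 0.0254 × 10.9 × 4.2 = 1.16281
THB→GBP→CAD→THB: 0.0254 × 1.88 × 21.4 = 1.02189
CAD→HKD→GBP→CAD: 5.33 × 0.0937 × 1.88 = 0.93891
Maximum is THB→GBP→HKD→THB at 1.1628; arbitrage exists.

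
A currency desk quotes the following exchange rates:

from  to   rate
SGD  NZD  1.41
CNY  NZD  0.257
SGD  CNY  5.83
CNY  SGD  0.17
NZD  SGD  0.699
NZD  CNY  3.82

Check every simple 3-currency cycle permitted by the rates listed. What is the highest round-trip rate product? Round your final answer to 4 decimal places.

1.0473

NZD→SGD→CNY→NZD: 0.699 × 5.83 × 0.257 = 1.04732
NZD→CNY→SGD→NZD: 3.82 × 0.17 × 1.41 = 0.91565
Maximum is NZD→SGD→CNY→NZD at 1.0473; arbitrage exists.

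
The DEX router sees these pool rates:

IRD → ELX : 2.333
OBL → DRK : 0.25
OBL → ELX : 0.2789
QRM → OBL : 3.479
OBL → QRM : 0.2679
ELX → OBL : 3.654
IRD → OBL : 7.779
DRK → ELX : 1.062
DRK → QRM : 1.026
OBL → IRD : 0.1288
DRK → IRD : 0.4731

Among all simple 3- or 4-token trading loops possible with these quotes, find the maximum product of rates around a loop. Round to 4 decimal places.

OBL→IRD→ELX→OBL: 0.1288 × 2.333 × 3.654 = 1.09799
OBL→DRK→IRD→ELX→OBL: 0.25 × 0.4731 × 2.333 × 3.654 = 1.00827
OBL→DRK→ELX→OBL: 0.25 × 1.062 × 3.654 = 0.97014
OBL→DRK→IRD→OBL: 0.25 × 0.4731 × 7.779 = 0.92006
QRM→OBL→DRK→QRM: 3.479 × 0.25 × 1.026 = 0.89236
Maximum is OBL→IRD→ELX→OBL at 1.0980; arbitrage exists.

1.0980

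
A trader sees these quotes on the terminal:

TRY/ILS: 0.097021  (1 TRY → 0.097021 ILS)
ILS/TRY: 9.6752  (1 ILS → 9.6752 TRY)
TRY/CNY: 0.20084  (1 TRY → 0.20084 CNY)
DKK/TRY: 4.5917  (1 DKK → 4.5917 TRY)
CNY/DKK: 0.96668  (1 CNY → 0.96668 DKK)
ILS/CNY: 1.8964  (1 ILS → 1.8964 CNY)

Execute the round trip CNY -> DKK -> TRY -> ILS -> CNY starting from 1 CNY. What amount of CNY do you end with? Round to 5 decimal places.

0.81668

1 CNY × 0.96668 = 0.96668 DKK
0.96668 DKK × 4.5917 = 4.438704556 TRY
4.438704556 TRY × 0.097021 = 0.430647554727676 ILS
0.430647554727676 ILS × 1.8964 = 0.8166800227855647664 CNY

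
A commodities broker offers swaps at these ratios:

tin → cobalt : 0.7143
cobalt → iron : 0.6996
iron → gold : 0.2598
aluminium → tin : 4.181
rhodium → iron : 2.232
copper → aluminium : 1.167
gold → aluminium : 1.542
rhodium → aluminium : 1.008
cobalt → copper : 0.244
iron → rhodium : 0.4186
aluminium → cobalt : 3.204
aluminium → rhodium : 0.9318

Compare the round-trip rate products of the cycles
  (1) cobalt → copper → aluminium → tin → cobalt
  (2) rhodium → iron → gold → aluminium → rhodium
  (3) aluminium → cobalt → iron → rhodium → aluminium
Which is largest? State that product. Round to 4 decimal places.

0.9458

(1) 0.244 × 1.167 × 4.181 × 0.7143 = 0.85040
(2) 2.232 × 0.2598 × 1.542 × 0.9318 = 0.83318
(3) 3.204 × 0.6996 × 0.4186 × 1.008 = 0.94581
Highest is cycle (3) at 0.9458 (≤1, no arbitrage).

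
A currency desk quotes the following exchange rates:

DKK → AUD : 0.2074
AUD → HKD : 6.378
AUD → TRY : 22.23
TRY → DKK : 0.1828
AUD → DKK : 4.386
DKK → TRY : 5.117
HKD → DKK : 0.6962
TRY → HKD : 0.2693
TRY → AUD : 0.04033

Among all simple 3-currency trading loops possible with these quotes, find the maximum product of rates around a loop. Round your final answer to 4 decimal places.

TRY→HKD→DKK→TRY: 0.2693 × 0.6962 × 5.117 = 0.95937
AUD→HKD→DKK→AUD: 6.378 × 0.6962 × 0.2074 = 0.92093
AUD→DKK→TRY→AUD: 4.386 × 5.117 × 0.04033 = 0.90513
AUD→TRY→DKK→AUD: 22.23 × 0.1828 × 0.2074 = 0.84280
Maximum is TRY→HKD→DKK→TRY at 0.9594; no arbitrage — every cycle loses value.

0.9594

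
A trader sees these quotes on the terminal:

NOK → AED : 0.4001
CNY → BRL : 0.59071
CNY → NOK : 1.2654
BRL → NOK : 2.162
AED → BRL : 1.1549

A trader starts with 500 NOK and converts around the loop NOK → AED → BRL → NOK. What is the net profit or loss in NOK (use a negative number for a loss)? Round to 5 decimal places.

-0.49640

500 NOK × 0.4001 = 200.05 AED
200.05 AED × 1.1549 = 231.037745 BRL
231.037745 BRL × 2.162 = 499.50360469 NOK
Net change: 499.50360469 − 500 = -0.49639531 NOK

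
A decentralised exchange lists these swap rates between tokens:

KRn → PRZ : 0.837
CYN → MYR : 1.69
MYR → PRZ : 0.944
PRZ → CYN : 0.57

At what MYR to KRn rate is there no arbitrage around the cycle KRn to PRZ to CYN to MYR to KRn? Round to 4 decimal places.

Known legs of the cycle: 0.837 × 0.57 × 1.69 = 0.8062821
For no arbitrage the full-cycle product must be 1, so the missing rate is 1 / 0.8062821 ≈ 1.240261.

1.2403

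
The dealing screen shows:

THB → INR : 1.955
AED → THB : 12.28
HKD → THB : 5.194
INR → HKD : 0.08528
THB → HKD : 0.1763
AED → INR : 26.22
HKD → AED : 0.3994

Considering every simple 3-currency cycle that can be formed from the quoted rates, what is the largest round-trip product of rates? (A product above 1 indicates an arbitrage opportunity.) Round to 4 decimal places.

0.8931

INR→HKD→AED→INR: 0.08528 × 0.3994 × 26.22 = 0.89308
INR→HKD→THB→INR: 0.08528 × 5.194 × 1.955 = 0.86596
HKD→AED→THB→HKD: 0.3994 × 12.28 × 0.1763 = 0.86469
Maximum is INR→HKD→AED→INR at 0.8931; no arbitrage — every cycle loses value.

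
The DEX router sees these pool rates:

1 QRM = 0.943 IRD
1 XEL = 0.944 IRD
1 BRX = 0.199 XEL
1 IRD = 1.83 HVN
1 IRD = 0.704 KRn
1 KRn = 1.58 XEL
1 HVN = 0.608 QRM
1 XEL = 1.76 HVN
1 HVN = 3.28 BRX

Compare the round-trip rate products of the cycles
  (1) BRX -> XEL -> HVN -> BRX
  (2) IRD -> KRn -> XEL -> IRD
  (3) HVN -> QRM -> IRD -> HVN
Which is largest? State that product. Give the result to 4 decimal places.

(1) 0.199 × 1.76 × 3.28 = 1.14879
(2) 0.704 × 1.58 × 0.944 = 1.05003
(3) 0.608 × 0.943 × 1.83 = 1.04922
Highest is cycle (1) at 1.1488 (>1, arbitrage).

1.1488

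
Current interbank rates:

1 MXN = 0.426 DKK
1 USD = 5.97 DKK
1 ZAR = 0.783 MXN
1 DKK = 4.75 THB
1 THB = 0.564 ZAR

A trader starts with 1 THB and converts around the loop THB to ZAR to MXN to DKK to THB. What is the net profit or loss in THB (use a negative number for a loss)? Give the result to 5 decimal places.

-0.10640

1 THB × 0.564 = 0.564 ZAR
0.564 ZAR × 0.783 = 0.441612 MXN
0.441612 MXN × 0.426 = 0.188126712 DKK
0.188126712 DKK × 4.75 = 0.893601882 THB
Net change: 0.893601882 − 1 = -0.106398118 THB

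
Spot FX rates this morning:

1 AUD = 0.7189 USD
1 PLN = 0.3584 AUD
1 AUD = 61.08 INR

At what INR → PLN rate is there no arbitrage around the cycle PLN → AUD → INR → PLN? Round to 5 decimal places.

0.04568

Known legs of the cycle: 0.3584 × 61.08 = 21.891072
For no arbitrage the full-cycle product must be 1, so the missing rate is 1 / 21.891072 ≈ 0.0456807.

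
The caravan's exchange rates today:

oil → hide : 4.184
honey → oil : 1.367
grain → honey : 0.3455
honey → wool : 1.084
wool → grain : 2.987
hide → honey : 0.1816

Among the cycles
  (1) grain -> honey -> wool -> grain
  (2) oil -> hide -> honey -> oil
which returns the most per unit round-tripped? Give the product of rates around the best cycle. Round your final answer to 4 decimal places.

1.1187

(1) 0.3455 × 1.084 × 2.987 = 1.11870
(2) 4.184 × 0.1816 × 1.367 = 1.03867
Highest is cycle (1) at 1.1187 (>1, arbitrage).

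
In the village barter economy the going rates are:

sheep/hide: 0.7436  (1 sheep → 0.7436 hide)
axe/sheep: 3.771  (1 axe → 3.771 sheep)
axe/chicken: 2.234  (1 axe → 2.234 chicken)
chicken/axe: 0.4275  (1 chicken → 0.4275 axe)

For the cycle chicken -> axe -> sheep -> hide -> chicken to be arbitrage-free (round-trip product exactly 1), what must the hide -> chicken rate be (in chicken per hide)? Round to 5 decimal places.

Known legs of the cycle: 0.4275 × 3.771 × 0.7436 = 1.198759419
For no arbitrage the full-cycle product must be 1, so the missing rate is 1 / 1.198759419 ≈ 0.8341957.

0.83420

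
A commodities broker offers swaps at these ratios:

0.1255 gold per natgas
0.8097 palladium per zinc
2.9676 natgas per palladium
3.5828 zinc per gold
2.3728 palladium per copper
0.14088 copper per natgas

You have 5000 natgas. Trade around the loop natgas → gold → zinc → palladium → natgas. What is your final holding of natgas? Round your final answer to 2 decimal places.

5402.14

5000 natgas × 0.1255 = 627.5 gold
627.5 gold × 3.5828 = 2248.207 zinc
2248.207 zinc × 0.8097 = 1820.3732079 palladium
1820.3732079 palladium × 2.9676 = 5402.13953176404 natgas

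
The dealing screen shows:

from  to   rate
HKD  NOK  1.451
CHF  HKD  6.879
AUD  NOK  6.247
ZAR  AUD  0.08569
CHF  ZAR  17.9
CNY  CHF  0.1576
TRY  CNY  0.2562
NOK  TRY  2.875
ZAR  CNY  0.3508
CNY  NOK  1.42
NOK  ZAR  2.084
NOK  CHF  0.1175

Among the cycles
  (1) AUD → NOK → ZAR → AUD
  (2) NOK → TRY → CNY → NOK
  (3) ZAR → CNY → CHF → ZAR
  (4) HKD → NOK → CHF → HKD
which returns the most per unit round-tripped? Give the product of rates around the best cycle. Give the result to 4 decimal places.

1.1728

(1) 6.247 × 2.084 × 0.08569 = 1.11558
(2) 2.875 × 0.2562 × 1.42 = 1.04594
(3) 0.3508 × 0.1576 × 17.9 = 0.98962
(4) 1.451 × 0.1175 × 6.879 = 1.17282
Highest is cycle (4) at 1.1728 (>1, arbitrage).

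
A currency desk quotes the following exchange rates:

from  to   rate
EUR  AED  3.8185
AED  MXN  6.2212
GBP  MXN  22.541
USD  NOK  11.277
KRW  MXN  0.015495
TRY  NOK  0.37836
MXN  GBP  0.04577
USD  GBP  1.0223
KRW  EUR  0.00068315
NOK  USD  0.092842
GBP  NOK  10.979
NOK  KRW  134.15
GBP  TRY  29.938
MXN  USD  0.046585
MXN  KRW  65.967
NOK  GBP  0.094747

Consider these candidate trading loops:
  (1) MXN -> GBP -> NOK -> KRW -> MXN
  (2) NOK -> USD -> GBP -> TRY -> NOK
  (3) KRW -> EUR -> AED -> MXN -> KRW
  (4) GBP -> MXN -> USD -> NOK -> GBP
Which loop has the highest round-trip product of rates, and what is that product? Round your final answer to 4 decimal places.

1.1220

(1) 0.04577 × 10.979 × 134.15 × 0.015495 = 1.04454
(2) 0.092842 × 1.0223 × 29.938 × 0.37836 = 1.07510
(3) 0.00068315 × 3.8185 × 6.2212 × 65.967 = 1.07056
(4) 22.541 × 0.046585 × 11.277 × 0.094747 = 1.12196
Highest is cycle (4) at 1.1220 (>1, arbitrage).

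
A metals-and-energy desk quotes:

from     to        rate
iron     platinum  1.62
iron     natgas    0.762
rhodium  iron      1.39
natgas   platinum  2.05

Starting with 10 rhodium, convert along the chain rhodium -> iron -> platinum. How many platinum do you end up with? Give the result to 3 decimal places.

10 rhodium × 1.39 = 13.9 iron
13.9 iron × 1.62 = 22.518 platinum

22.518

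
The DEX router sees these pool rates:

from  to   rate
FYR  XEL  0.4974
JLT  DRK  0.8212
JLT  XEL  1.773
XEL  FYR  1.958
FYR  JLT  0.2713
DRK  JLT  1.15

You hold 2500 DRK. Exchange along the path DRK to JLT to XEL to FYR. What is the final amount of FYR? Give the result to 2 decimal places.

2500 DRK × 1.15 = 2875 JLT
2875 JLT × 1.773 = 5097.375 XEL
5097.375 XEL × 1.958 = 9980.66025 FYR

9980.66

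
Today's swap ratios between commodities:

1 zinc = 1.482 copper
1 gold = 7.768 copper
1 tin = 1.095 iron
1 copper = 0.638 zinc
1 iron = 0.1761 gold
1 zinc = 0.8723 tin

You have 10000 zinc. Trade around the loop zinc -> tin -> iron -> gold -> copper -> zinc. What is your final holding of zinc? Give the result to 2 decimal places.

8336.22

10000 zinc × 0.8723 = 8723 tin
8723 tin × 1.095 = 9551.685 iron
9551.685 iron × 0.1761 = 1682.0517285 gold
1682.0517285 gold × 7.768 = 13066.177826988 copper
13066.177826988 copper × 0.638 = 8336.221453618344 zinc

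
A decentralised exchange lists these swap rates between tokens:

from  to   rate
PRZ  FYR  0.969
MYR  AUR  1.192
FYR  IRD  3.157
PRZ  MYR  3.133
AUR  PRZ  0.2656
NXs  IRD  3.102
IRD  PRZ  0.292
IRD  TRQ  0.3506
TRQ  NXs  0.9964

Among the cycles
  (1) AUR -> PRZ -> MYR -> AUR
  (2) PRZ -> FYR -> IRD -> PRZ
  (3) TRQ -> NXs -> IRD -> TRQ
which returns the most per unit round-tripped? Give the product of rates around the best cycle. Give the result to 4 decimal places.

(1) 0.2656 × 3.133 × 1.192 = 0.99189
(2) 0.969 × 3.157 × 0.292 = 0.89327
(3) 0.9964 × 3.102 × 0.3506 = 1.08365
Highest is cycle (3) at 1.0836 (>1, arbitrage).

1.0836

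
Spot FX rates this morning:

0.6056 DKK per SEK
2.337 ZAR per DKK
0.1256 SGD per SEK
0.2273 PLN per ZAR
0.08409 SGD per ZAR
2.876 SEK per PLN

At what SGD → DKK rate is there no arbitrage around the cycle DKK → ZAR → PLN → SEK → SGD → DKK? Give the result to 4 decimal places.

5.2115

Known legs of the cycle: 2.337 × 0.2273 × 2.876 × 0.1256 = 0.19188307484256
For no arbitrage the full-cycle product must be 1, so the missing rate is 1 / 0.19188307484256 ≈ 5.211507.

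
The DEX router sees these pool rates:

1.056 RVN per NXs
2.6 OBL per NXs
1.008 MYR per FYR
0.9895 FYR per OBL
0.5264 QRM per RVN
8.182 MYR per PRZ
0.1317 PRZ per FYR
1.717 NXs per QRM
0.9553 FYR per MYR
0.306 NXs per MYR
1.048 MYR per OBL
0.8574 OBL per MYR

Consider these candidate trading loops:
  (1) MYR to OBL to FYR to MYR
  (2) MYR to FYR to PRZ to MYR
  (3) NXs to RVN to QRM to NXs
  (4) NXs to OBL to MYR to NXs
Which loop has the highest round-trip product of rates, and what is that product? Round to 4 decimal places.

1.0294

(1) 0.8574 × 0.9895 × 1.008 = 0.85518
(2) 0.9553 × 0.1317 × 8.182 = 1.02940
(3) 1.056 × 0.5264 × 1.717 = 0.95444
(4) 2.6 × 1.048 × 0.306 = 0.83379
Highest is cycle (2) at 1.0294 (>1, arbitrage).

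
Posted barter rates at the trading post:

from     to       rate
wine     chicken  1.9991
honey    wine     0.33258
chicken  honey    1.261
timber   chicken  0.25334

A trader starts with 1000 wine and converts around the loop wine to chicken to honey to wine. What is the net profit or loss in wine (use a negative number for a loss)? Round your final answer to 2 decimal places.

-161.61

1000 wine × 1.9991 = 1999.1 chicken
1999.1 chicken × 1.261 = 2520.8651 honey
2520.8651 honey × 0.33258 = 838.389314958 wine
Net change: 838.389314958 − 1000 = -161.610685042 wine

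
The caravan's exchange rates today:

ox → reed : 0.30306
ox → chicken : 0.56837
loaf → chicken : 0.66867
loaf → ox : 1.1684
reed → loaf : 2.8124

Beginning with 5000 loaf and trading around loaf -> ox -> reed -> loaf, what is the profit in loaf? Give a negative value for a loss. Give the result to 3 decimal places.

-20.712

5000 loaf × 1.1684 = 5842 ox
5842 ox × 0.30306 = 1770.47652 reed
1770.47652 reed × 2.8124 = 4979.288164848 loaf
Net change: 4979.288164848 − 5000 = -20.711835152 loaf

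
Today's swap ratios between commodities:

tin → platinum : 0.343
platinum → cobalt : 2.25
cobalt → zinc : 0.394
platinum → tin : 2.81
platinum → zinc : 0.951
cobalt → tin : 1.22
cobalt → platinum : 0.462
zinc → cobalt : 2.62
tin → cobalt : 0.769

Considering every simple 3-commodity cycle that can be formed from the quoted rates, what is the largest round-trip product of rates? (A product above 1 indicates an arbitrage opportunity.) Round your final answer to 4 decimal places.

cobalt→platinum→zinc→cobalt: 0.462 × 0.951 × 2.62 = 1.15113
cobalt→platinum→tin→cobalt: 0.462 × 2.81 × 0.769 = 0.99833
cobalt→tin→platinum→cobalt: 1.22 × 0.343 × 2.25 = 0.94154
Maximum is cobalt→platinum→zinc→cobalt at 1.1511; arbitrage exists.

1.1511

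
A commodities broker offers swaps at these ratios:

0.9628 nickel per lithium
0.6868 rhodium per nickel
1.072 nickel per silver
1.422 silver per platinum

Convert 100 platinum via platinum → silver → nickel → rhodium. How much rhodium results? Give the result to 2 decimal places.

104.69

100 platinum × 1.422 = 142.2 silver
142.2 silver × 1.072 = 152.4384 nickel
152.4384 nickel × 0.6868 = 104.69469312 rhodium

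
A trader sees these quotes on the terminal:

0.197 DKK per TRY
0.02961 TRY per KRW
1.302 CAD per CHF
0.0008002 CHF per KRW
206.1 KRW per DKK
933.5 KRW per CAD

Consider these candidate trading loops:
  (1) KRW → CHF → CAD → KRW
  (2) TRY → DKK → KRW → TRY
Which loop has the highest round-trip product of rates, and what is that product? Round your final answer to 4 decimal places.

1.2022

(1) 0.0008002 × 1.302 × 933.5 = 0.97258
(2) 0.197 × 206.1 × 0.02961 = 1.20222
Highest is cycle (2) at 1.2022 (>1, arbitrage).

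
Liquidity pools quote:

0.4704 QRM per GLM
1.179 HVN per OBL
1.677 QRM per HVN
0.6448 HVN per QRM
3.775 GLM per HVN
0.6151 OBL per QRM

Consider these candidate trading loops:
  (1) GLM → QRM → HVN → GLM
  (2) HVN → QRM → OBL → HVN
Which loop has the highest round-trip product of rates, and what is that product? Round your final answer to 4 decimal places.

1.2162

(1) 0.4704 × 0.6448 × 3.775 = 1.14501
(2) 1.677 × 0.6151 × 1.179 = 1.21617
Highest is cycle (2) at 1.2162 (>1, arbitrage).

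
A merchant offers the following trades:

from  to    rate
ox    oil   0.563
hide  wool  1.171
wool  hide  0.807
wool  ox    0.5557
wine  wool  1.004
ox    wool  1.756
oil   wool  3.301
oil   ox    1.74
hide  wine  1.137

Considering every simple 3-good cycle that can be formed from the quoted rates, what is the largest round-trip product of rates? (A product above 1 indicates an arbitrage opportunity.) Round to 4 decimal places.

oil→wool→ox→oil: 3.301 × 0.5557 × 0.563 = 1.03275
hide→wine→wool→hide: 1.137 × 1.004 × 0.807 = 0.92123
Maximum is oil→wool→ox→oil at 1.0327; arbitrage exists.

1.0327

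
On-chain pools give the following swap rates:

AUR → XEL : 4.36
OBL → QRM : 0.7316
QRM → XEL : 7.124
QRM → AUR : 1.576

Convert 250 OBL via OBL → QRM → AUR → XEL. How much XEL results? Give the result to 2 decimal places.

250 OBL × 0.7316 = 182.9 QRM
182.9 QRM × 1.576 = 288.2504 AUR
288.2504 AUR × 4.36 = 1256.771744 XEL

1256.77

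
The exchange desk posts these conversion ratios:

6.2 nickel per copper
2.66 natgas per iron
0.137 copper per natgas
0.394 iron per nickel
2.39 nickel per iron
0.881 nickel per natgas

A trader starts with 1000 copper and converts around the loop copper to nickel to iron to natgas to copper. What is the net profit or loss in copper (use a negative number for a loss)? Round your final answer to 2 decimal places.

-109.79

1000 copper × 6.2 = 6200 nickel
6200 nickel × 0.394 = 2442.8 iron
2442.8 iron × 2.66 = 6497.848 natgas
6497.848 natgas × 0.137 = 890.205176 copper
Net change: 890.205176 − 1000 = -109.794824 copper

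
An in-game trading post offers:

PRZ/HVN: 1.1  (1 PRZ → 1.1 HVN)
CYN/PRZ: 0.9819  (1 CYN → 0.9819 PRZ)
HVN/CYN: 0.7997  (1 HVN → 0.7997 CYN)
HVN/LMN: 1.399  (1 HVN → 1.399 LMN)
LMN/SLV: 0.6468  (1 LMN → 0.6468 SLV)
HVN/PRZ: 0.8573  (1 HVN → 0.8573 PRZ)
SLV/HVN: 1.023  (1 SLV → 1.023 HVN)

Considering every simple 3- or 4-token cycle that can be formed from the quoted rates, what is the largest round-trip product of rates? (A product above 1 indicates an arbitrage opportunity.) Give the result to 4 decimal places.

LMN→SLV→HVN→LMN: 0.6468 × 1.023 × 1.399 = 0.92569
CYN→PRZ→HVN→CYN: 0.9819 × 1.1 × 0.7997 = 0.86375
Maximum is LMN→SLV→HVN→LMN at 0.9257; no arbitrage — every cycle loses value.

0.9257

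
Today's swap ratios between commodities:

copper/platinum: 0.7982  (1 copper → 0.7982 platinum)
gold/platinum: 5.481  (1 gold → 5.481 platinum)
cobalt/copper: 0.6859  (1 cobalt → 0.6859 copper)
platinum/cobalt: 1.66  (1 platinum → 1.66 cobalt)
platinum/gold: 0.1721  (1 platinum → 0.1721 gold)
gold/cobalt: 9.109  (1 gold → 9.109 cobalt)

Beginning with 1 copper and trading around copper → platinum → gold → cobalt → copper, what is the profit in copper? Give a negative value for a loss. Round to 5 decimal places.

1 copper × 0.7982 = 0.7982 platinum
0.7982 platinum × 0.1721 = 0.13737022 gold
0.13737022 gold × 9.109 = 1.25130533398 cobalt
1.25130533398 cobalt × 0.6859 = 0.858270328576882 copper
Net change: 0.858270328576882 − 1 = -0.141729671423118 copper

-0.14173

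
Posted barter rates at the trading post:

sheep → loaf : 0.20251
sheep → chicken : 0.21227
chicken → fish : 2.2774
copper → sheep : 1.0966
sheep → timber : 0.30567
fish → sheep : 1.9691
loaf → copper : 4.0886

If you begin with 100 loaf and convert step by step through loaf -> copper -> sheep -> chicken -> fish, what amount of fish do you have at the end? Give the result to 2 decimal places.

100 loaf × 4.0886 = 408.86 copper
408.86 copper × 1.0966 = 448.355876 sheep
448.355876 sheep × 0.21227 = 95.17250179852 chicken
95.17250179852 chicken × 2.2774 = 216.745855595949448 fish

216.75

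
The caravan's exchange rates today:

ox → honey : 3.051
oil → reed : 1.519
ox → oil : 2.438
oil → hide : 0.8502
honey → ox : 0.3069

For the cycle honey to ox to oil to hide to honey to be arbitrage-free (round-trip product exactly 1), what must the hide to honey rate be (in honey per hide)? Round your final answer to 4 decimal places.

1.5720

Known legs of the cycle: 0.3069 × 2.438 × 0.8502 = 0.63613851444
For no arbitrage the full-cycle product must be 1, so the missing rate is 1 / 0.63613851444 ≈ 1.571985.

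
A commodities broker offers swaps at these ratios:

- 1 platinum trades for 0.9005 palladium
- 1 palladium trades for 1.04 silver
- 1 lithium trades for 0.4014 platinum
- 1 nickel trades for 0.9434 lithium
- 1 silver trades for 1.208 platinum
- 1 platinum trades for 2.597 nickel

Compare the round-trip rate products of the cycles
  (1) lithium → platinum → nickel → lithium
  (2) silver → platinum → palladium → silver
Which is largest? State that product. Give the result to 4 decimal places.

(1) 0.4014 × 2.597 × 0.9434 = 0.98343
(2) 1.208 × 0.9005 × 1.04 = 1.13132
Highest is cycle (2) at 1.1313 (>1, arbitrage).

1.1313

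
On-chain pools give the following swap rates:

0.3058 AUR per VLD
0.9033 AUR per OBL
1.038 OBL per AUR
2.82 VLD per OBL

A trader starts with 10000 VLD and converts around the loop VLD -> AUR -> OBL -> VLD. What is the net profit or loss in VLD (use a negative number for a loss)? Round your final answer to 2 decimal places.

-1048.74

10000 VLD × 0.3058 = 3058 AUR
3058 AUR × 1.038 = 3174.204 OBL
3174.204 OBL × 2.82 = 8951.25528 VLD
Net change: 8951.25528 − 10000 = -1048.74472 VLD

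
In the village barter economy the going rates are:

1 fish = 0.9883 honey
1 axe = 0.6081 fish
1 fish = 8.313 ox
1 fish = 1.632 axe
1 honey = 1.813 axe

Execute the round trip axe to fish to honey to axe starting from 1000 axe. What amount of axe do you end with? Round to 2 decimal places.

1000 axe × 0.6081 = 608.1 fish
608.1 fish × 0.9883 = 600.98523 honey
600.98523 honey × 1.813 = 1089.58622199 axe

1089.59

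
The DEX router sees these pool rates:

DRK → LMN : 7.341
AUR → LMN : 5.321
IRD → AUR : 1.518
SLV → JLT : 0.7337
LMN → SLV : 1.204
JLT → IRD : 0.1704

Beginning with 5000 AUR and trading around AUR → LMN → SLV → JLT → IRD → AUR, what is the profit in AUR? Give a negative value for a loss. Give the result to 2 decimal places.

1079.24

5000 AUR × 5.321 = 26605 LMN
26605 LMN × 1.204 = 32032.42 SLV
32032.42 SLV × 0.7337 = 23502.186554 JLT
23502.186554 JLT × 0.1704 = 4004.7725888016 IRD
4004.7725888016 IRD × 1.518 = 6079.2447898008288 AUR
Net change: 6079.2447898008288 − 5000 = 1079.2447898008288 AUR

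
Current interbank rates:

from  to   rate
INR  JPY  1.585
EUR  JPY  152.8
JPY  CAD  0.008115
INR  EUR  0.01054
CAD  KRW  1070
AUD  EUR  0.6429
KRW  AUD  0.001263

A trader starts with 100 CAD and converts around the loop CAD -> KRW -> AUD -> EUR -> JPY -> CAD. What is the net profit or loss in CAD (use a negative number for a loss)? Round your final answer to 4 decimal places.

100 CAD × 1070 = 107000 KRW
107000 KRW × 0.001263 = 135.141 AUD
135.141 AUD × 0.6429 = 86.8821489 EUR
86.8821489 EUR × 152.8 = 13275.59235192 JPY
13275.59235192 JPY × 0.008115 = 107.7314319358308 CAD
Net change: 107.7314319358308 − 100 = 7.7314319358308 CAD

7.7314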